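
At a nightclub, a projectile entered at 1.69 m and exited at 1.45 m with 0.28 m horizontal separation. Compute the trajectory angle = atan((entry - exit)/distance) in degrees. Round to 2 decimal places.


Bullet trajectory angle:
Height difference = 1.69 - 1.45 = 0.24 m
angle = atan(0.24 / 0.28)
angle = atan(0.857143)
angle = 40.60 degrees

40.60


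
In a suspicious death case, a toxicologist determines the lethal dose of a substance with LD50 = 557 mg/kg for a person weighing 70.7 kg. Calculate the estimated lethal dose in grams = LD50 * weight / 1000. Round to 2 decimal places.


Lethal dose calculation:
Lethal dose = LD50 * body_weight / 1000
= 557 * 70.7 / 1000
= 39379.9 / 1000
= 39.38 g

39.38


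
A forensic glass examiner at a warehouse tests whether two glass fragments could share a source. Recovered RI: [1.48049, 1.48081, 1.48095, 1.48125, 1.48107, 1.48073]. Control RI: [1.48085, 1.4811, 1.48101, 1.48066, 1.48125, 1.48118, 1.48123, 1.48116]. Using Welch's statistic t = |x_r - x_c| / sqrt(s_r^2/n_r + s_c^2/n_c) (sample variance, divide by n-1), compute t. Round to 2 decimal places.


Welch's t-criterion for glass RI comparison:
Recovered mean = sum / n_r = 8.8853 / 6 = 1.4808833
Control mean = sum / n_c = 11.84844 / 8 = 1.481055
Recovered sample variance s_r^2 = 7.14667e-08
Control sample variance s_c^2 = 4.24857e-08
Welch SE (unpooled) = sqrt(s_r^2/n_r + s_c^2/n_c) = sqrt(1.19111e-08 + 5.31071e-09) = sqrt(1.72218e-08) = 0.000131232
|mean_r - mean_c| = 0.000171667
t = 0.000171667 / 0.000131232 = 1.31

1.31


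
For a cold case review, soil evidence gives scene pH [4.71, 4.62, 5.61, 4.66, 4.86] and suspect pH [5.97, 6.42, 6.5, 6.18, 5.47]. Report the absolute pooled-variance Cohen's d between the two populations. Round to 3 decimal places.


Pooled-variance Cohen's d for soil pH comparison:
Scene mean = 24.46 / 5 = 4.892
Suspect mean = 30.54 / 5 = 6.108
Scene sample variance s_s^2 = 0.16937
Suspect sample variance s_c^2 = 0.17057
Pooled variance = ((n_s-1)*s_s^2 + (n_c-1)*s_c^2) / (n_s + n_c - 2) = 0.16997
Pooled SD = sqrt(0.16997) = 0.412274
Mean difference = -1.216
|d| = |-1.216| / 0.412274 = 2.949

2.949


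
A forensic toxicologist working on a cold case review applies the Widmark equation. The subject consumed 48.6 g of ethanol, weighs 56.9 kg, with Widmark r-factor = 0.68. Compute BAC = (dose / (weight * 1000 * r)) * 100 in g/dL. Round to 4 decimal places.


Applying the Widmark formula:
BAC = (dose_g / (body_wt * 1000 * r)) * 100
Denominator = 56.9 * 1000 * 0.68 = 38692
BAC = (48.6 / 38692) * 100
BAC = 0.1256 g/dL

0.1256


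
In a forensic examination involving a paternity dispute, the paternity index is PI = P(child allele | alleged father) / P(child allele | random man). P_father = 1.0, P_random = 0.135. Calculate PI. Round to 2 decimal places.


Paternity Index calculation:
PI = P(allele|father) / P(allele|random)
PI = 1.0 / 0.135
PI = 7.41

7.41


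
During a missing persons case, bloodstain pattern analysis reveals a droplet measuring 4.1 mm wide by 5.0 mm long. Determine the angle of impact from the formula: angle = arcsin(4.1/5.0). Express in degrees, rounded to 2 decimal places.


Blood spatter impact angle calculation:
width / length = 4.1 / 5.0 = 0.82
angle = arcsin(0.82)
angle = 55.08 degrees

55.08


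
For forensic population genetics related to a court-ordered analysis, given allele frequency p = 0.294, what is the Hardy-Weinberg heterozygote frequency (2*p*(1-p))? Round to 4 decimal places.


Hardy-Weinberg heterozygote frequency:
q = 1 - p = 1 - 0.294 = 0.706
2pq = 2 * 0.294 * 0.706 = 0.4151

0.4151


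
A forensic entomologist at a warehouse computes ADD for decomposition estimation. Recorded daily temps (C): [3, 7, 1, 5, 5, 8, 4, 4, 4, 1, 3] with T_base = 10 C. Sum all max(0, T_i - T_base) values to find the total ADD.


Computing ADD day by day:
Day 1: max(0, 3 - 10) = 0
Day 2: max(0, 7 - 10) = 0
Day 3: max(0, 1 - 10) = 0
Day 4: max(0, 5 - 10) = 0
Day 5: max(0, 5 - 10) = 0
Day 6: max(0, 8 - 10) = 0
Day 7: max(0, 4 - 10) = 0
Day 8: max(0, 4 - 10) = 0
Day 9: max(0, 4 - 10) = 0
Day 10: max(0, 1 - 10) = 0
Day 11: max(0, 3 - 10) = 0
Total ADD = 0

0


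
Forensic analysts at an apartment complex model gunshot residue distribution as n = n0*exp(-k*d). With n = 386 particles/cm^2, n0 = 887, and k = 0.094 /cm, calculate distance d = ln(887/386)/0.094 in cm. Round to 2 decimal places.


GSR distance calculation:
n0/n = 887 / 386 = 2.297927
ln(n0/n) = 0.832007
d = 0.832007 / 0.094 = 8.85 cm

8.85


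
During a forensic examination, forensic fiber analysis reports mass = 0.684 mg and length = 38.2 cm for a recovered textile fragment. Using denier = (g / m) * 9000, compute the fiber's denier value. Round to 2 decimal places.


Denier calculation:
Mass in grams = 0.684 mg / 1000 = 0.000684 g
Length in meters = 38.2 cm / 100 = 0.382 m
Linear density = mass / length = 0.000684 / 0.382 = 0.00179058 g/m
Denier = (g/m) * 9000 = 0.00179058 * 9000 = 16.12

16.12


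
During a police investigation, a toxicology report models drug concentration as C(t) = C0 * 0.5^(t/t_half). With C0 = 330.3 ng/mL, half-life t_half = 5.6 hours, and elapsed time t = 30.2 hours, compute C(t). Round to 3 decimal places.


Drug concentration decay:
Number of half-lives = t / t_half = 30.2 / 5.6 = 5.392857
Decay factor = 0.5^5.392857 = 0.02380062
C(t) = 330.3 * 0.02380062 = 7.861 ng/mL

7.861


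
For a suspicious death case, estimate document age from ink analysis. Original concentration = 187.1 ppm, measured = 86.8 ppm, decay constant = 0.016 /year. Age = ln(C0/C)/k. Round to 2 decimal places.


Document age estimation:
C0/C = 187.1 / 86.8 = 2.15553
ln(C0/C) = 0.768037
t = 0.768037 / 0.016 = 48.00 years

48.00


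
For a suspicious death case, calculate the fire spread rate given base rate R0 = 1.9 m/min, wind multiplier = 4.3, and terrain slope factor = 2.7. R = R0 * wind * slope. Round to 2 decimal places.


Fire spread rate calculation:
R = R0 * wind_factor * slope_factor
= 1.9 * 4.3 * 2.7
= 8.17 * 2.7
= 22.06 m/min

22.06


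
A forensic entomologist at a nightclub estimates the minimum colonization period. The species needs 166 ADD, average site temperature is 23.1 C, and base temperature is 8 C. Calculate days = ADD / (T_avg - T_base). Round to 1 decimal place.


Insect development time:
Effective temperature = avg_temp - T_base = 23.1 - 8 = 15.1 C
Days = ADD / effective_temp = 166 / 15.1 = 11.0 days

11.0


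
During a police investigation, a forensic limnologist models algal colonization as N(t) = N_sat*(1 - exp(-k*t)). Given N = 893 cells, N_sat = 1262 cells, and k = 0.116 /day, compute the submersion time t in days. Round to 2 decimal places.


PMSI from diatom colonization curve:
N / N_sat = 893 / 1262 = 0.707607
1 - N/N_sat = 0.292393
ln(1 - N/N_sat) = -1.229656
t = -ln(1 - N/N_sat) / k = -(-1.229656) / 0.116 = 10.60 days

10.60


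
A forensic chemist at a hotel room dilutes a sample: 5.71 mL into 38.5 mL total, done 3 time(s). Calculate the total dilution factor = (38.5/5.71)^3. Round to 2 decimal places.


Dilution factor calculation:
Single dilution = V_total / V_sample = 38.5 / 5.71 ≈ 6.742557
Number of dilutions = 3
Total DF = (38.5 / 5.71)^3 (full precision, rounded at the end) = 306.53

306.53


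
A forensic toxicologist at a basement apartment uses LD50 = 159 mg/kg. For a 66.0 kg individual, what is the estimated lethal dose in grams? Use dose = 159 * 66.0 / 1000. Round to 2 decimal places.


Lethal dose calculation:
Lethal dose = LD50 * body_weight / 1000
= 159 * 66.0 / 1000
= 10494 / 1000
= 10.49 g

10.49


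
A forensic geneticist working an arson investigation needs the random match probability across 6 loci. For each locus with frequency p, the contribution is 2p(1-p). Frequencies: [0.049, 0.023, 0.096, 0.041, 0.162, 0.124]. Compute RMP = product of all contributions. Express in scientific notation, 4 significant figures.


Computing RMP for 6 loci:
Locus 1: 2 * 0.049 * 0.951 = 0.093198
Locus 2: 2 * 0.023 * 0.977 = 0.044942
Locus 3: 2 * 0.096 * 0.904 = 0.173568
Locus 4: 2 * 0.041 * 0.959 = 0.078638
Locus 5: 2 * 0.162 * 0.838 = 0.271512
Locus 6: 2 * 0.124 * 0.876 = 0.217248
RMP = 3.372e-06

3.372e-06


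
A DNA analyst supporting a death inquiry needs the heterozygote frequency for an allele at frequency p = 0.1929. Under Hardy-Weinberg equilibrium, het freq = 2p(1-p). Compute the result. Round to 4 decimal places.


Hardy-Weinberg heterozygote frequency:
q = 1 - p = 1 - 0.1929 = 0.8071
2pq = 2 * 0.1929 * 0.8071 = 0.3114

0.3114


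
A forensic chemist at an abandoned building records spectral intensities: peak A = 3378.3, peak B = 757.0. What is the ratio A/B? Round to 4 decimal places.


Spectral peak ratio:
Peak A = 3378.3 counts
Peak B = 757.0 counts
Ratio = 3378.3 / 757.0 = 4.4627

4.4627


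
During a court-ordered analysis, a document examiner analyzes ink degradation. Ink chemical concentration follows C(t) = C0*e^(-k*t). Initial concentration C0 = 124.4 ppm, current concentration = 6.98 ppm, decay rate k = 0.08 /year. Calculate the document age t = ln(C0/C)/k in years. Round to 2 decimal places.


Document age estimation:
C0/C = 124.4 / 6.98 = 17.82235
ln(C0/C) = 2.880453
t = 2.880453 / 0.08 = 36.01 years

36.01


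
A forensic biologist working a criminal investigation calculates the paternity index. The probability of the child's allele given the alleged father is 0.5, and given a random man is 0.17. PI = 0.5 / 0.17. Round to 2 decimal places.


Paternity Index calculation:
PI = P(allele|father) / P(allele|random)
PI = 0.5 / 0.17
PI = 2.94

2.94


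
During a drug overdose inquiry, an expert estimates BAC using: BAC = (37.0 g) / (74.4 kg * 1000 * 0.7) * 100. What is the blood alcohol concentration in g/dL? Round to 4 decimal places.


Applying the Widmark formula:
BAC = (dose_g / (body_wt * 1000 * r)) * 100
Denominator = 74.4 * 1000 * 0.7 = 52080
BAC = (37.0 / 52080) * 100
BAC = 0.0710 g/dL

0.0710


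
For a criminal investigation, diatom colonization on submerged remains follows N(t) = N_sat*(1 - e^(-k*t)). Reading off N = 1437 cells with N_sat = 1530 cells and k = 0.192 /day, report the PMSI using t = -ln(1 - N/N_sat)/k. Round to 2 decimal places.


PMSI from diatom colonization curve:
N / N_sat = 1437 / 1530 = 0.939216
1 - N/N_sat = 0.060784
ln(1 - N/N_sat) = -2.800429
t = -ln(1 - N/N_sat) / k = -(-2.800429) / 0.192 = 14.59 days

14.59


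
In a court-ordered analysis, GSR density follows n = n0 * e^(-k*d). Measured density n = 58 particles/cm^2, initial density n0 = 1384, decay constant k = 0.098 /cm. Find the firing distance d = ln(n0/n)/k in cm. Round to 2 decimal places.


GSR distance calculation:
n0/n = 1384 / 58 = 23.862069
ln(n0/n) = 3.17229
d = 3.17229 / 0.098 = 32.37 cm

32.37


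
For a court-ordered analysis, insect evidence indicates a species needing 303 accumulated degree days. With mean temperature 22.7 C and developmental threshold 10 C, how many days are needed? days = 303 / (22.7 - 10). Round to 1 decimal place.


Insect development time:
Effective temperature = avg_temp - T_base = 22.7 - 10 = 12.7 C
Days = ADD / effective_temp = 303 / 12.7 = 23.9 days

23.9


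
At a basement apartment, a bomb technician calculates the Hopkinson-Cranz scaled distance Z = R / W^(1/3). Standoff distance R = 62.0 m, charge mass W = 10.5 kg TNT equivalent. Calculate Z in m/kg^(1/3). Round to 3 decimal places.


Scaled distance calculation:
W^(1/3) = 10.5^(1/3) = 2.18976
Z = R / W^(1/3) = 62.0 / 2.18976
Z = 28.314 m/kg^(1/3)

28.314


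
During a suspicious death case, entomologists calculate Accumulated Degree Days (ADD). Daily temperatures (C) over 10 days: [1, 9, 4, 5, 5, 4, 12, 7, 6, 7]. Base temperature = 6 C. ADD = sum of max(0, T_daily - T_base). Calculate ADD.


Computing ADD day by day:
Day 1: max(0, 1 - 6) = 0
Day 2: max(0, 9 - 6) = 3
Day 3: max(0, 4 - 6) = 0
Day 4: max(0, 5 - 6) = 0
Day 5: max(0, 5 - 6) = 0
Day 6: max(0, 4 - 6) = 0
Day 7: max(0, 12 - 6) = 6
Day 8: max(0, 7 - 6) = 1
Day 9: max(0, 6 - 6) = 0
Day 10: max(0, 7 - 6) = 1
Total ADD = 11

11


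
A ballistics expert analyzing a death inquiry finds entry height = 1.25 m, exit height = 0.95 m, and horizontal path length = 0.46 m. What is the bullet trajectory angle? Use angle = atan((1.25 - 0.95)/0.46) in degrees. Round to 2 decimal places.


Bullet trajectory angle:
Height difference = 1.25 - 0.95 = 0.3 m
angle = atan(0.3 / 0.46)
angle = atan(0.652174)
angle = 33.11 degrees

33.11


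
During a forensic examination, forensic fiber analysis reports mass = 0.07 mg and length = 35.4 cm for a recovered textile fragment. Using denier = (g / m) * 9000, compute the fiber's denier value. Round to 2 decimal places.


Denier calculation:
Mass in grams = 0.07 mg / 1000 = 0.00007 g
Length in meters = 35.4 cm / 100 = 0.354 m
Linear density = mass / length = 0.00007 / 0.354 = 0.00019774 g/m
Denier = (g/m) * 9000 = 0.00019774 * 9000 = 1.78

1.78


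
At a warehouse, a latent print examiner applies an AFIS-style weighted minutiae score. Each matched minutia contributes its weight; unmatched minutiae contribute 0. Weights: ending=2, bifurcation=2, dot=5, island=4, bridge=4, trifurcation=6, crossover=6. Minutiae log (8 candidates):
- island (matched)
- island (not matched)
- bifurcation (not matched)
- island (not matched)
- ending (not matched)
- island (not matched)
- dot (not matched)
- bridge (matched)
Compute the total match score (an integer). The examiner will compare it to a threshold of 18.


Weighted minutiae match score:
  island: matched, +4 (running total 4)
  island: not matched, +0
  bifurcation: not matched, +0
  island: not matched, +0
  ending: not matched, +0
  island: not matched, +0
  dot: not matched, +0
  bridge: matched, +4 (running total 8)
Total score = 8
Threshold = 18; verdict = inconclusive

8


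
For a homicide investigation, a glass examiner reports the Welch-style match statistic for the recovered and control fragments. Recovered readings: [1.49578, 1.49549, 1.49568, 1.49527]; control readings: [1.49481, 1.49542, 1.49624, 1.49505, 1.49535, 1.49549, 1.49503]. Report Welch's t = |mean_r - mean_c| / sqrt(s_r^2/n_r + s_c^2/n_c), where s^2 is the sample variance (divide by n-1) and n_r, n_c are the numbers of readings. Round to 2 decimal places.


Welch's t-criterion for glass RI comparison:
Recovered mean = sum / n_r = 5.98222 / 4 = 1.495555
Control mean = sum / n_c = 10.46739 / 7 = 1.4953414
Recovered sample variance s_r^2 = 5.05667e-08
Control sample variance s_c^2 = 2.16681e-07
Welch SE (unpooled) = sqrt(s_r^2/n_r + s_c^2/n_c) = sqrt(1.26417e-08 + 3.09544e-08) = sqrt(4.35961e-08) = 0.000208797
|mean_r - mean_c| = 0.000213571
t = 0.000213571 / 0.000208797 = 1.02

1.02


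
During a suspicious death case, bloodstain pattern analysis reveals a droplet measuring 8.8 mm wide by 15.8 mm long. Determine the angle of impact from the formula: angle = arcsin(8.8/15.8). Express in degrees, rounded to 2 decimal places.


Blood spatter impact angle calculation:
width / length = 8.8 / 15.8 = 0.556962
angle = arcsin(0.556962)
angle = 33.85 degrees

33.85


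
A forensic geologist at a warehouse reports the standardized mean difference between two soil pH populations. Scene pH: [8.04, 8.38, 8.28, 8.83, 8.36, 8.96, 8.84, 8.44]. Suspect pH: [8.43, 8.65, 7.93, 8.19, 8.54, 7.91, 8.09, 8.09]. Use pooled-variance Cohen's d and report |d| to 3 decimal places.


Pooled-variance Cohen's d for soil pH comparison:
Scene mean = 68.13 / 8 = 8.51625
Suspect mean = 65.83 / 8 = 8.22875
Scene sample variance s_s^2 = 0.104513
Suspect sample variance s_c^2 = 0.077955
Pooled variance = ((n_s-1)*s_s^2 + (n_c-1)*s_c^2) / (n_s + n_c - 2) = 0.091234
Pooled SD = sqrt(0.091234) = 0.30205
Mean difference = 0.2875
|d| = |0.2875| / 0.30205 = 0.952

0.952


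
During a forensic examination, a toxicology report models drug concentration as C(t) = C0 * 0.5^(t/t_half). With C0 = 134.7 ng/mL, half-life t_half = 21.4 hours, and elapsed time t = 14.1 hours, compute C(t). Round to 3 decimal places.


Drug concentration decay:
Number of half-lives = t / t_half = 14.1 / 21.4 = 0.658879
Decay factor = 0.5^0.658879 = 0.63337025
C(t) = 134.7 * 0.63337025 = 85.315 ng/mL

85.315


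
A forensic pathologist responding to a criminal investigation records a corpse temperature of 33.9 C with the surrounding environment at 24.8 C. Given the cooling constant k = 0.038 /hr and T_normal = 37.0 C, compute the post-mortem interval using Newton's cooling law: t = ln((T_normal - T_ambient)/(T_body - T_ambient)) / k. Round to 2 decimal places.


Using Newton's law of cooling:
t = ln((T_normal - T_ambient) / (T_body - T_ambient)) / k
T_normal - T_ambient = 12.2
T_body - T_ambient = 9.1
Ratio = 1.340659
ln(ratio) = 0.293161
t = 0.293161 / 0.038 = 7.71 hours

7.71


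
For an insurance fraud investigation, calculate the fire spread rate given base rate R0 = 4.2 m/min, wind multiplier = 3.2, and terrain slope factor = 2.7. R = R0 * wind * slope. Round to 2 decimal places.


Fire spread rate calculation:
R = R0 * wind_factor * slope_factor
= 4.2 * 3.2 * 2.7
= 13.44 * 2.7
= 36.29 m/min

36.29


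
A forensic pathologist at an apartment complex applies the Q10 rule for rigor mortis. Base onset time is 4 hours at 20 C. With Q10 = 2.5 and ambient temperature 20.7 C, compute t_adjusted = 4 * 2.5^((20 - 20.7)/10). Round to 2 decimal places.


Rigor mortis time adjustment:
Exponent = (T_ref - T_actual) / 10 = (20 - 20.7) / 10 = -0.07
Q10 factor = 2.5^-0.07 = 0.93787
t_adjusted = 4 * 0.93787 = 3.75 hours

3.75


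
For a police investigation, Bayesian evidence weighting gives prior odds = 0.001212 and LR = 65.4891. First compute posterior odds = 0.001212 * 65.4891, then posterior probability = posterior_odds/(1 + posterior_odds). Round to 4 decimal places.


Bayesian evidence evaluation:
Posterior odds = prior_odds * LR = 0.001212 * 65.4891 = 0.07937279
Posterior probability = posterior_odds / (1 + posterior_odds)
= 0.07937279 / (1 + 0.07937279)
= 0.07937279 / 1.07937279
= 0.0735

0.0735


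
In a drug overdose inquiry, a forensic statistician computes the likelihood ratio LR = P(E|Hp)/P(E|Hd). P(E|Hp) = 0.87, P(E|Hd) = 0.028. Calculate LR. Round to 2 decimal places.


Likelihood ratio calculation:
LR = P(E|Hp) / P(E|Hd)
LR = 0.87 / 0.028
LR = 31.07

31.07


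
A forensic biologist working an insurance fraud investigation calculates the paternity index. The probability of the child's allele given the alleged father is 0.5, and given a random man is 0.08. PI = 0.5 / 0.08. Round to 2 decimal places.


Paternity Index calculation:
PI = P(allele|father) / P(allele|random)
PI = 0.5 / 0.08
PI = 6.25

6.25


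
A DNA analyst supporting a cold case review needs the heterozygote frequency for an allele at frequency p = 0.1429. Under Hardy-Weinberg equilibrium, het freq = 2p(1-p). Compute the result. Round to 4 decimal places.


Hardy-Weinberg heterozygote frequency:
q = 1 - p = 1 - 0.1429 = 0.8571
2pq = 2 * 0.1429 * 0.8571 = 0.2450

0.2450


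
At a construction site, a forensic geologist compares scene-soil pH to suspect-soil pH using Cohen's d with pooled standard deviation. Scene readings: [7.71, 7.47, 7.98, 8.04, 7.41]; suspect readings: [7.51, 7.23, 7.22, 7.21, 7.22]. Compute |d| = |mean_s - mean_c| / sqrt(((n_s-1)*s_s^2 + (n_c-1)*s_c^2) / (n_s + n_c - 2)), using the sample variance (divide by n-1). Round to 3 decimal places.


Pooled-variance Cohen's d for soil pH comparison:
Scene mean = 38.61 / 5 = 7.722
Suspect mean = 36.39 / 5 = 7.278
Scene sample variance s_s^2 = 0.08217
Suspect sample variance s_c^2 = 0.01687
Pooled variance = ((n_s-1)*s_s^2 + (n_c-1)*s_c^2) / (n_s + n_c - 2) = 0.04952
Pooled SD = sqrt(0.04952) = 0.222531
Mean difference = 0.444
|d| = |0.444| / 0.222531 = 1.995

1.995


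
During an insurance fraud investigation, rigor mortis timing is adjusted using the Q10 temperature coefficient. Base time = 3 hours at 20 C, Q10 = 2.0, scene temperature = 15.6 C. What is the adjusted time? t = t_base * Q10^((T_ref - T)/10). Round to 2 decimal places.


Rigor mortis time adjustment:
Exponent = (T_ref - T_actual) / 10 = (20 - 15.6) / 10 = 0.44
Q10 factor = 2.0^0.44 = 1.3566
t_adjusted = 3 * 1.3566 = 4.07 hours

4.07


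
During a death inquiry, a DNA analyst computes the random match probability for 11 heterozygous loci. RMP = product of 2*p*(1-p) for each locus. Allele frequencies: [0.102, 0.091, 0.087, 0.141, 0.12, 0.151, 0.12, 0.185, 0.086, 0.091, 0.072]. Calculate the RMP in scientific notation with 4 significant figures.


Computing RMP for 11 loci:
Locus 1: 2 * 0.102 * 0.898 = 0.183192
Locus 2: 2 * 0.091 * 0.909 = 0.165438
Locus 3: 2 * 0.087 * 0.913 = 0.158862
Locus 4: 2 * 0.141 * 0.859 = 0.242238
Locus 5: 2 * 0.12 * 0.88 = 0.2112
Locus 6: 2 * 0.151 * 0.849 = 0.256398
Locus 7: 2 * 0.12 * 0.88 = 0.2112
Locus 8: 2 * 0.185 * 0.815 = 0.30155
Locus 9: 2 * 0.086 * 0.914 = 0.157208
Locus 10: 2 * 0.091 * 0.909 = 0.165438
Locus 11: 2 * 0.072 * 0.928 = 0.133632
RMP = 1.398e-08

1.398e-08


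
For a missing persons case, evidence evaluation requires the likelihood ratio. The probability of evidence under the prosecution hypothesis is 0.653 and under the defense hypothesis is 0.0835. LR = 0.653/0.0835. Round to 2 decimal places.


Likelihood ratio calculation:
LR = P(E|Hp) / P(E|Hd)
LR = 0.653 / 0.0835
LR = 7.82

7.82


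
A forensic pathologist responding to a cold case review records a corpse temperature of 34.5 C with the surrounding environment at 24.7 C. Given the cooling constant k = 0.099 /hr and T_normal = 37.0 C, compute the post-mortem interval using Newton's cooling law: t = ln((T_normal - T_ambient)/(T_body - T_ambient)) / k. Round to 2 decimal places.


Using Newton's law of cooling:
t = ln((T_normal - T_ambient) / (T_body - T_ambient)) / k
T_normal - T_ambient = 12.3
T_body - T_ambient = 9.8
Ratio = 1.255102
ln(ratio) = 0.227217
t = 0.227217 / 0.099 = 2.30 hours

2.30


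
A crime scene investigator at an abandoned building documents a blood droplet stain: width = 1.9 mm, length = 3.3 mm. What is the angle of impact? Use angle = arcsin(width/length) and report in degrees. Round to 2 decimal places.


Blood spatter impact angle calculation:
width / length = 1.9 / 3.3 = 0.575758
angle = arcsin(0.575758)
angle = 35.15 degrees

35.15


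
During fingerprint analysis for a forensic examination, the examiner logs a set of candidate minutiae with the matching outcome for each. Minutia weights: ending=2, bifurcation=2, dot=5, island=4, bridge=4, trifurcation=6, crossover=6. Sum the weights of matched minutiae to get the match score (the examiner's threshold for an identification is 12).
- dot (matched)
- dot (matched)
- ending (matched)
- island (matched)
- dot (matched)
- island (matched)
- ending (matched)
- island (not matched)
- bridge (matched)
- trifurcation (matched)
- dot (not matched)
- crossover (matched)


Weighted minutiae match score:
  dot: matched, +5 (running total 5)
  dot: matched, +5 (running total 10)
  ending: matched, +2 (running total 12)
  island: matched, +4 (running total 16)
  dot: matched, +5 (running total 21)
  island: matched, +4 (running total 25)
  ending: matched, +2 (running total 27)
  island: not matched, +0
  bridge: matched, +4 (running total 31)
  trifurcation: matched, +6 (running total 37)
  dot: not matched, +0
  crossover: matched, +6 (running total 43)
Total score = 43
Threshold = 12; verdict = identification

43


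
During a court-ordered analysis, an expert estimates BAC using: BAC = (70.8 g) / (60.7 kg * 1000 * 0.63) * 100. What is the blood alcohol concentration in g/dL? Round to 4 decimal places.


Applying the Widmark formula:
BAC = (dose_g / (body_wt * 1000 * r)) * 100
Denominator = 60.7 * 1000 * 0.63 = 38241
BAC = (70.8 / 38241) * 100
BAC = 0.1851 g/dL

0.1851


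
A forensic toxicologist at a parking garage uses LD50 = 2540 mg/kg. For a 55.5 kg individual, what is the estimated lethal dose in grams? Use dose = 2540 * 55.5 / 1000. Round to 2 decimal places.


Lethal dose calculation:
Lethal dose = LD50 * body_weight / 1000
= 2540 * 55.5 / 1000
= 140970 / 1000
= 140.97 g

140.97


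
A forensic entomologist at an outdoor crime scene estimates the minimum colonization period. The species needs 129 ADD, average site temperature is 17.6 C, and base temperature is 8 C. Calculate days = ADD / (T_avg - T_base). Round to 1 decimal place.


Insect development time:
Effective temperature = avg_temp - T_base = 17.6 - 8 = 9.6 C
Days = ADD / effective_temp = 129 / 9.6 = 13.4 days

13.4


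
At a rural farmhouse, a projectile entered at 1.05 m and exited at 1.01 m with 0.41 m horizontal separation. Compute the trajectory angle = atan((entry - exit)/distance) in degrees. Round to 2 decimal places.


Bullet trajectory angle:
Height difference = 1.05 - 1.01 = 0.04 m
angle = atan(0.04 / 0.41)
angle = atan(0.097561)
angle = 5.57 degrees

5.57


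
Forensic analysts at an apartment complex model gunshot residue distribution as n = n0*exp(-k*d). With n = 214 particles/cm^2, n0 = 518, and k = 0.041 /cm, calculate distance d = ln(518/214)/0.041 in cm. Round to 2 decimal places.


GSR distance calculation:
n0/n = 518 / 214 = 2.420561
ln(n0/n) = 0.883999
d = 0.883999 / 0.041 = 21.56 cm

21.56


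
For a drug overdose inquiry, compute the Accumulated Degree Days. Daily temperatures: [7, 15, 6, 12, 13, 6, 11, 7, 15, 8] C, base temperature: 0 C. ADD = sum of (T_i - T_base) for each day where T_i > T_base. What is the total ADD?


Computing ADD day by day:
Day 1: max(0, 7 - 0) = 7
Day 2: max(0, 15 - 0) = 15
Day 3: max(0, 6 - 0) = 6
Day 4: max(0, 12 - 0) = 12
Day 5: max(0, 13 - 0) = 13
Day 6: max(0, 6 - 0) = 6
Day 7: max(0, 11 - 0) = 11
Day 8: max(0, 7 - 0) = 7
Day 9: max(0, 15 - 0) = 15
Day 10: max(0, 8 - 0) = 8
Total ADD = 100

100


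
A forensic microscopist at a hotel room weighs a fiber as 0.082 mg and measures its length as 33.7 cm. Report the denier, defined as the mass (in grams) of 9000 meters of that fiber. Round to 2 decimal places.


Denier calculation:
Mass in grams = 0.082 mg / 1000 = 0.000082 g
Length in meters = 33.7 cm / 100 = 0.337 m
Linear density = mass / length = 0.000082 / 0.337 = 0.00024332 g/m
Denier = (g/m) * 9000 = 0.00024332 * 9000 = 2.19

2.19


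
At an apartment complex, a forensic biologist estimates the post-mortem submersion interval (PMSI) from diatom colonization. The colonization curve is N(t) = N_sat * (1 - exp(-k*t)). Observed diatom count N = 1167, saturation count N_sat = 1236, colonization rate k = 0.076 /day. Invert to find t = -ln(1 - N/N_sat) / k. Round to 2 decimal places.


PMSI from diatom colonization curve:
N / N_sat = 1167 / 1236 = 0.944175
1 - N/N_sat = 0.055825
ln(1 - N/N_sat) = -2.885533
t = -ln(1 - N/N_sat) / k = -(-2.885533) / 0.076 = 37.97 days

37.97


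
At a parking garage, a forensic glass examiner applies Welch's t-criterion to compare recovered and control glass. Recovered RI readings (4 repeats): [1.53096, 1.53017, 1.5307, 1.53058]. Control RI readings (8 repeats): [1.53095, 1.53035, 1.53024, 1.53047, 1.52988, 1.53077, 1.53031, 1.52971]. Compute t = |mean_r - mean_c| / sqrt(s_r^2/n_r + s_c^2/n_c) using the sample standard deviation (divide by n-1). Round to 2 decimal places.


Welch's t-criterion for glass RI comparison:
Recovered mean = sum / n_r = 6.12241 / 4 = 1.5306025
Control mean = sum / n_c = 12.24268 / 8 = 1.530335
Recovered sample variance s_r^2 = 1.08292e-07
Control sample variance s_c^2 = 1.70457e-07
Welch SE (unpooled) = sqrt(s_r^2/n_r + s_c^2/n_c) = sqrt(2.70729e-08 + 2.13071e-08) = sqrt(4.838e-08) = 0.000219955
|mean_r - mean_c| = 0.0002675
t = 0.0002675 / 0.000219955 = 1.22

1.22


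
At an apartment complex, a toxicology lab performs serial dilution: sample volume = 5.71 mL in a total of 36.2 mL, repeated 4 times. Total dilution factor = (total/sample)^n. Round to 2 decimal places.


Dilution factor calculation:
Single dilution = V_total / V_sample = 36.2 / 5.71 ≈ 6.339755
Number of dilutions = 4
Total DF = (36.2 / 5.71)^4 (full precision, rounded at the end) = 1615.44

1615.44


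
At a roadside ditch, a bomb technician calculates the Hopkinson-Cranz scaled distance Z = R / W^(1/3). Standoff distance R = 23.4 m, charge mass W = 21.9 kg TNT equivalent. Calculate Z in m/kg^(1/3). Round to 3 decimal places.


Scaled distance calculation:
W^(1/3) = 21.9^(1/3) = 2.797787
Z = R / W^(1/3) = 23.4 / 2.797787
Z = 8.364 m/kg^(1/3)

8.364


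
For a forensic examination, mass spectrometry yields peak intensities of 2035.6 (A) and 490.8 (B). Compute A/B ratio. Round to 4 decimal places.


Spectral peak ratio:
Peak A = 2035.6 counts
Peak B = 490.8 counts
Ratio = 2035.6 / 490.8 = 4.1475

4.1475


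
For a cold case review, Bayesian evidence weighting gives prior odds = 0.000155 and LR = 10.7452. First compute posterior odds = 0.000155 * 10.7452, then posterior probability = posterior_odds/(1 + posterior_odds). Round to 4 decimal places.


Bayesian evidence evaluation:
Posterior odds = prior_odds * LR = 0.000155 * 10.7452 = 0.001665506
Posterior probability = posterior_odds / (1 + posterior_odds)
= 0.001665506 / (1 + 0.001665506)
= 0.001665506 / 1.001665506
= 0.0017

0.0017


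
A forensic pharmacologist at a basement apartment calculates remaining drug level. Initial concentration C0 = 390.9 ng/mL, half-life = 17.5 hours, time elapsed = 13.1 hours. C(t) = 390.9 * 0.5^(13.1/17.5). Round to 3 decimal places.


Drug concentration decay:
Number of half-lives = t / t_half = 13.1 / 17.5 = 0.748571
Decay factor = 0.5^0.748571 = 0.59519281
C(t) = 390.9 * 0.59519281 = 232.661 ng/mL

232.661


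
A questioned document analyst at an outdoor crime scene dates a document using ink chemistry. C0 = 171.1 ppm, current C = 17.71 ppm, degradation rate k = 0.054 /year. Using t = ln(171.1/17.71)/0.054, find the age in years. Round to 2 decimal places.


Document age estimation:
C0/C = 171.1 / 17.71 = 9.661208
ln(C0/C) = 2.268119
t = 2.268119 / 0.054 = 42.00 years

42.00


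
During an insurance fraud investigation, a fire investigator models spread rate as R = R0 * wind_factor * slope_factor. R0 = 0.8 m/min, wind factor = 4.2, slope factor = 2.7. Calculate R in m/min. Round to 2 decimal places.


Fire spread rate calculation:
R = R0 * wind_factor * slope_factor
= 0.8 * 4.2 * 2.7
= 3.36 * 2.7
= 9.07 m/min

9.07


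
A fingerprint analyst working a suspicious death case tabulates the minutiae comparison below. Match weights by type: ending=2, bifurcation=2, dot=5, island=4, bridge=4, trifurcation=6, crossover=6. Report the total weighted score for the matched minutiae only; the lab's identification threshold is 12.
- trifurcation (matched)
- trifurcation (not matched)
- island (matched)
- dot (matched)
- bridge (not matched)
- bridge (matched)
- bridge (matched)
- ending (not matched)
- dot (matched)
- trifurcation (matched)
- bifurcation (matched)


Weighted minutiae match score:
  trifurcation: matched, +6 (running total 6)
  trifurcation: not matched, +0
  island: matched, +4 (running total 10)
  dot: matched, +5 (running total 15)
  bridge: not matched, +0
  bridge: matched, +4 (running total 19)
  bridge: matched, +4 (running total 23)
  ending: not matched, +0
  dot: matched, +5 (running total 28)
  trifurcation: matched, +6 (running total 34)
  bifurcation: matched, +2 (running total 36)
Total score = 36
Threshold = 12; verdict = identification

36


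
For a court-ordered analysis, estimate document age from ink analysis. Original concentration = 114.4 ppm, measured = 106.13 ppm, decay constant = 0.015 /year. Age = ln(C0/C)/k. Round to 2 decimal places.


Document age estimation:
C0/C = 114.4 / 106.13 = 1.077923
ln(C0/C) = 0.075036
t = 0.075036 / 0.015 = 5.00 years

5.00


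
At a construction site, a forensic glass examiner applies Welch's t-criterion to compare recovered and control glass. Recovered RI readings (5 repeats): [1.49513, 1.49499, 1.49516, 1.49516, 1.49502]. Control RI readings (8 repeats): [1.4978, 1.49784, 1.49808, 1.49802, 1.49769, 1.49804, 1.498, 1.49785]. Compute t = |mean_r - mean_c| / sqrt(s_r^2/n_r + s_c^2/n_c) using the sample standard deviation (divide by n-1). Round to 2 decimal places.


Welch's t-criterion for glass RI comparison:
Recovered mean = sum / n_r = 7.47546 / 5 = 1.495092
Control mean = sum / n_c = 11.98332 / 8 = 1.497915
Recovered sample variance s_r^2 = 6.57e-09
Control sample variance s_c^2 = 1.92571e-08
Welch SE (unpooled) = sqrt(s_r^2/n_r + s_c^2/n_c) = sqrt(1.314e-09 + 2.40714e-09) = sqrt(3.72114e-09) = 6.10011e-05
|mean_r - mean_c| = 0.002823
t = 0.002823 / 6.10011e-05 = 46.28

46.28


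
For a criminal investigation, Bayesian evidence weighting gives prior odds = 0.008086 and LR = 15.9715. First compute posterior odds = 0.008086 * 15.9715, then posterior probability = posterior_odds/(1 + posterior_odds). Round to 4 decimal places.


Bayesian evidence evaluation:
Posterior odds = prior_odds * LR = 0.008086 * 15.9715 = 0.1291455
Posterior probability = posterior_odds / (1 + posterior_odds)
= 0.1291455 / (1 + 0.1291455)
= 0.1291455 / 1.1291455
= 0.1144

0.1144


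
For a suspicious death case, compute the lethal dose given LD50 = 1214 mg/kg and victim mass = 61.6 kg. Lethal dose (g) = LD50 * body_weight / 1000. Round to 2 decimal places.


Lethal dose calculation:
Lethal dose = LD50 * body_weight / 1000
= 1214 * 61.6 / 1000
= 74782.4 / 1000
= 74.78 g

74.78


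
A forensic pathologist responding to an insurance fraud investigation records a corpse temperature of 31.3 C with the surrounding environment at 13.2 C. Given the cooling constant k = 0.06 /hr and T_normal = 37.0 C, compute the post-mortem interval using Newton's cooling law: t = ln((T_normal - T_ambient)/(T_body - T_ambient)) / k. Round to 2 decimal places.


Using Newton's law of cooling:
t = ln((T_normal - T_ambient) / (T_body - T_ambient)) / k
T_normal - T_ambient = 23.8
T_body - T_ambient = 18.1
Ratio = 1.314917
ln(ratio) = 0.273774
t = 0.273774 / 0.06 = 4.56 hours

4.56


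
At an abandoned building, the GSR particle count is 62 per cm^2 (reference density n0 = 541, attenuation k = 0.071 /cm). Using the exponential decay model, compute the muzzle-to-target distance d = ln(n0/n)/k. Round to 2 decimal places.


GSR distance calculation:
n0/n = 541 / 62 = 8.725806
ln(n0/n) = 2.166285
d = 2.166285 / 0.071 = 30.51 cm

30.51


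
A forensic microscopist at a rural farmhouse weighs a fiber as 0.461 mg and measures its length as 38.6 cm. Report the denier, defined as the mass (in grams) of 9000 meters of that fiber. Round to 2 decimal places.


Denier calculation:
Mass in grams = 0.461 mg / 1000 = 0.000461 g
Length in meters = 38.6 cm / 100 = 0.386 m
Linear density = mass / length = 0.000461 / 0.386 = 0.0011943 g/m
Denier = (g/m) * 9000 = 0.0011943 * 9000 = 10.75

10.75


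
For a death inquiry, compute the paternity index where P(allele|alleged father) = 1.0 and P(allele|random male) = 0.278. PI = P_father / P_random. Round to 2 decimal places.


Paternity Index calculation:
PI = P(allele|father) / P(allele|random)
PI = 1.0 / 0.278
PI = 3.60

3.60


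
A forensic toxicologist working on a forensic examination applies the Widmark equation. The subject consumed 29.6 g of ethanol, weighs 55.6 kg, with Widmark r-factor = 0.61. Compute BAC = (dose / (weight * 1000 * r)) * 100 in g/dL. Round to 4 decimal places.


Applying the Widmark formula:
BAC = (dose_g / (body_wt * 1000 * r)) * 100
Denominator = 55.6 * 1000 * 0.61 = 33916
BAC = (29.6 / 33916) * 100
BAC = 0.0873 g/dL

0.0873


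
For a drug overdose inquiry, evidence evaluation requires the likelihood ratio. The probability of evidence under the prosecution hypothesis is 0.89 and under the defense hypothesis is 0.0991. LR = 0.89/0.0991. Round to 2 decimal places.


Likelihood ratio calculation:
LR = P(E|Hp) / P(E|Hd)
LR = 0.89 / 0.0991
LR = 8.98

8.98


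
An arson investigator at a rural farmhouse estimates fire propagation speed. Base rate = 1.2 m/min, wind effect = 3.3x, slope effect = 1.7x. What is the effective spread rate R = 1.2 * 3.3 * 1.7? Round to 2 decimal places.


Fire spread rate calculation:
R = R0 * wind_factor * slope_factor
= 1.2 * 3.3 * 1.7
= 3.96 * 1.7
= 6.73 m/min

6.73


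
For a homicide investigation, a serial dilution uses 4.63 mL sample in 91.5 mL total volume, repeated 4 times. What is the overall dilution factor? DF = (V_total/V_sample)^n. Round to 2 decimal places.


Dilution factor calculation:
Single dilution = V_total / V_sample = 91.5 / 4.63 ≈ 19.762419
Number of dilutions = 4
Total DF = (91.5 / 4.63)^4 (full precision, rounded at the end) = 152531.81

152531.81


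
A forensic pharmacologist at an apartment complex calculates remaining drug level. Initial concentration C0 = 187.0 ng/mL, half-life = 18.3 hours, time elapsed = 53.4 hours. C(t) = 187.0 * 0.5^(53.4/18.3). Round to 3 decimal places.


Drug concentration decay:
Number of half-lives = t / t_half = 53.4 / 18.3 = 2.918033
Decay factor = 0.5^2.918033 = 0.13230752
C(t) = 187.0 * 0.13230752 = 24.742 ng/mL

24.742


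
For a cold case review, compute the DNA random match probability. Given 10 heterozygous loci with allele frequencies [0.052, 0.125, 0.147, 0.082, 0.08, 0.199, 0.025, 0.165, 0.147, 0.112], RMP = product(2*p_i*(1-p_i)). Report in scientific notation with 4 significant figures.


Computing RMP for 10 loci:
Locus 1: 2 * 0.052 * 0.948 = 0.098592
Locus 2: 2 * 0.125 * 0.875 = 0.21875
Locus 3: 2 * 0.147 * 0.853 = 0.250782
Locus 4: 2 * 0.082 * 0.918 = 0.150552
Locus 5: 2 * 0.08 * 0.92 = 0.1472
Locus 6: 2 * 0.199 * 0.801 = 0.318798
Locus 7: 2 * 0.025 * 0.975 = 0.04875
Locus 8: 2 * 0.165 * 0.835 = 0.27555
Locus 9: 2 * 0.147 * 0.853 = 0.250782
Locus 10: 2 * 0.112 * 0.888 = 0.198912
RMP = 2.561e-08

2.561e-08


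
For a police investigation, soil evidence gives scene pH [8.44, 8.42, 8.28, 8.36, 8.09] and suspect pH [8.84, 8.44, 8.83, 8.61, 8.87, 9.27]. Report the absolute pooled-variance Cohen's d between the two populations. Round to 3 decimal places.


Pooled-variance Cohen's d for soil pH comparison:
Scene mean = 41.59 / 5 = 8.318
Suspect mean = 52.86 / 6 = 8.81
Scene sample variance s_s^2 = 0.02012
Suspect sample variance s_c^2 = 0.07868
Pooled variance = ((n_s-1)*s_s^2 + (n_c-1)*s_c^2) / (n_s + n_c - 2) = 0.052653
Pooled SD = sqrt(0.052653) = 0.229462
Mean difference = -0.492
|d| = |-0.492| / 0.229462 = 2.144

2.144


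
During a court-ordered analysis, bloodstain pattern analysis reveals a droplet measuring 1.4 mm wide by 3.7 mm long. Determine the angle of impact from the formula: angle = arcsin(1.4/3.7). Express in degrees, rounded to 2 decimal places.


Blood spatter impact angle calculation:
width / length = 1.4 / 3.7 = 0.378378
angle = arcsin(0.378378)
angle = 22.23 degrees

22.23


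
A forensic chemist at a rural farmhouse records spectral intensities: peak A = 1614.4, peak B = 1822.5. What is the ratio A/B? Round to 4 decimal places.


Spectral peak ratio:
Peak A = 1614.4 counts
Peak B = 1822.5 counts
Ratio = 1614.4 / 1822.5 = 0.8858

0.8858


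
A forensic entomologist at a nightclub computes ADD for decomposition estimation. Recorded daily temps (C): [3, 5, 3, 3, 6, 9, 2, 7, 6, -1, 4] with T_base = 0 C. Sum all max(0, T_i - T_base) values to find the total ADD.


Computing ADD day by day:
Day 1: max(0, 3 - 0) = 3
Day 2: max(0, 5 - 0) = 5
Day 3: max(0, 3 - 0) = 3
Day 4: max(0, 3 - 0) = 3
Day 5: max(0, 6 - 0) = 6
Day 6: max(0, 9 - 0) = 9
Day 7: max(0, 2 - 0) = 2
Day 8: max(0, 7 - 0) = 7
Day 9: max(0, 6 - 0) = 6
Day 10: max(0, -1 - 0) = 0
Day 11: max(0, 4 - 0) = 4
Total ADD = 48

48


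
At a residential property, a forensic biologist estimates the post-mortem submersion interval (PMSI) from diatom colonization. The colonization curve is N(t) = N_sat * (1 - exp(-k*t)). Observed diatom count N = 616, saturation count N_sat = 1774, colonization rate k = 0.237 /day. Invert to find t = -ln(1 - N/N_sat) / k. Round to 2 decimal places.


PMSI from diatom colonization curve:
N / N_sat = 616 / 1774 = 0.347238
1 - N/N_sat = 0.652762
ln(1 - N/N_sat) = -0.426543
t = -ln(1 - N/N_sat) / k = -(-0.426543) / 0.237 = 1.80 days

1.80
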